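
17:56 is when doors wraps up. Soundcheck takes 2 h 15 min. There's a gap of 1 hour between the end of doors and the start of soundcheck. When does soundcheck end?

Soundcheck starts at 17:56 + 60 min = 18:56.
Soundcheck ends at 18:56 + 135 min = 21:11.

21:11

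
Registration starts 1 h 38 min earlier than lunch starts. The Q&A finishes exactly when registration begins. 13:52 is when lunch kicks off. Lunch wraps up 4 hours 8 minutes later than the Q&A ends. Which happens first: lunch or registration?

registration

Registration starts at 13:52 − 98 min = 12:14.
Lunch starts at 13:52 and registration starts at 12:14, so registration is first.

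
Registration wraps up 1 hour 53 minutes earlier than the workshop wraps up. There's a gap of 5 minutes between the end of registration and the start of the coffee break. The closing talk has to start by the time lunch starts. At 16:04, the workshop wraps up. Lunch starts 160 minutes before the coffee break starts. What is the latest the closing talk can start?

Registration ends at 16:04 − 113 min = 14:11.
The coffee break starts at 14:11 + 5 min = 14:16.
Lunch starts at 14:16 − 160 min = 11:36.
The closing talk is bounded by lunch, so the latest it can start is 11:36.

11:36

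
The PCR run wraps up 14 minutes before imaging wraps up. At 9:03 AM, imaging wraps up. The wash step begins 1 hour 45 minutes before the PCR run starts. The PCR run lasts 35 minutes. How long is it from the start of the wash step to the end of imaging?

2 hours 34 minutes

The PCR run ends at 9:03 AM − 14 min = 8:49 AM.
The PCR run starts at 8:49 AM − 35 min = 8:14 AM.
The wash step starts at 8:14 AM − 105 min = 6:29 AM.
From 6:29 AM to 9:03 AM is 2 hours 34 minutes.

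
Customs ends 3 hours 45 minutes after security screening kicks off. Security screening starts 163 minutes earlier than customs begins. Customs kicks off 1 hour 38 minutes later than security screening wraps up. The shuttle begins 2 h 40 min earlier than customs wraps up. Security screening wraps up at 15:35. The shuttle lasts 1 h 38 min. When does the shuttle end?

17:13

Customs starts at 15:35 + 98 min = 17:13.
Security screening starts at 17:13 − 163 min = 14:30.
Customs ends at 14:30 + 225 min = 18:15.
The shuttle starts at 18:15 − 160 min = 15:35.
The shuttle ends at 15:35 + 98 min = 17:13.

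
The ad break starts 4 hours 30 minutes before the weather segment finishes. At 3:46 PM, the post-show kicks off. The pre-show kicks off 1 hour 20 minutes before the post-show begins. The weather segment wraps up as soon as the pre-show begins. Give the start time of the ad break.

The pre-show starts at 3:46 PM − 80 min = 2:26 PM.
So the weather segment ends at 2:26 PM.
The ad break starts at 2:26 PM − 270 min = 9:56 AM.

9:56 AM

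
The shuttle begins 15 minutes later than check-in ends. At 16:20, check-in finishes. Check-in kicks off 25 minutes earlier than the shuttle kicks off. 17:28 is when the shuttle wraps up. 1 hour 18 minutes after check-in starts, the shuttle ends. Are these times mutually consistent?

Yes

The shuttle starts at 16:20 + 15 min = 16:35.
Check-in starts at 16:35 − 25 min = 16:10.
The shuttle ends at 16:10 + 78 min = 17:28.
That matches the stated 17:28, so the schedule is consistent.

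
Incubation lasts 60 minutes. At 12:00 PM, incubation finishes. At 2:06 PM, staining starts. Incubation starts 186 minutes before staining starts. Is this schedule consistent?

Yes

Incubation starts at 2:06 PM − 186 min = 11:00 AM.
Incubation ends at 11:00 AM + 60 min = 12:00 PM.
That matches the stated 12:00 PM, so the schedule is consistent.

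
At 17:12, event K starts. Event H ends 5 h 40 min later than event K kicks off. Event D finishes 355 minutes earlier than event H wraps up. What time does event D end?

16:57

Event H ends at 17:12 + 340 min = 22:52.
Event D ends at 22:52 − 355 min = 16:57.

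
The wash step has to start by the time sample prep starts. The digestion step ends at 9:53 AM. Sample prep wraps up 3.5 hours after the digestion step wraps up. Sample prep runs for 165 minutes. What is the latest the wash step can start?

10:38 AM

Sample prep ends at 9:53 AM + 210 min = 1:23 PM.
Sample prep starts at 1:23 PM − 165 min = 10:38 AM.
The wash step is bounded by sample prep, so the latest it can start is 10:38 AM.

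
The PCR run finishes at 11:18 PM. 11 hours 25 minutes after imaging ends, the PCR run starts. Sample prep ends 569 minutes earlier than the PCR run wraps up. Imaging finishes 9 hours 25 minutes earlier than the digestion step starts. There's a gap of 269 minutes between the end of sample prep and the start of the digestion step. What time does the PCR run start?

8:18 PM

Sample prep ends at 11:18 PM − 569 min = 1:49 PM.
The digestion step starts at 1:49 PM + 269 min = 6:18 PM.
Imaging ends at 6:18 PM − 565 min = 8:53 AM.
The PCR run starts at 8:53 AM + 685 min = 8:18 PM.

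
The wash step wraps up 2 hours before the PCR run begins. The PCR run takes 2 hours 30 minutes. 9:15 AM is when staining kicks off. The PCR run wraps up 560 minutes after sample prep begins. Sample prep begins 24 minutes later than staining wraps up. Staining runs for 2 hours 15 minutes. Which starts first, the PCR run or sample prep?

sample prep

Staining ends at 9:15 AM + 135 min = 11:30 AM.
Sample prep starts at 11:30 AM + 24 min = 11:54 AM.
The PCR run ends at 11:54 AM + 560 min = 9:14 PM.
The PCR run starts at 9:14 PM − 150 min = 6:44 PM.
The PCR run starts at 6:44 PM and sample prep starts at 11:54 AM, so sample prep is first.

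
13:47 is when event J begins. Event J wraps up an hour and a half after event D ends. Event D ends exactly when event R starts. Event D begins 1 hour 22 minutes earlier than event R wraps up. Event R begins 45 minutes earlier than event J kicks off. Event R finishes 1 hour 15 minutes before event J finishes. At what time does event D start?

Event R starts at 13:47 − 45 min = 13:02.
So event D ends at 13:02.
Event J ends at 13:02 + 90 min = 14:32.
Event R ends at 14:32 − 75 min = 13:17.
Event D starts at 13:17 − 82 min = 11:55.

11:55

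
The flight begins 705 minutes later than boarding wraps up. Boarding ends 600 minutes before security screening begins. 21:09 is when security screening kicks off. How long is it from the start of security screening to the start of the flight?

Boarding ends at 21:09 − 600 min = 11:09.
The flight starts at 11:09 + 705 min = 22:54.
From 21:09 to 22:54 is 105 minutes.

105 minutes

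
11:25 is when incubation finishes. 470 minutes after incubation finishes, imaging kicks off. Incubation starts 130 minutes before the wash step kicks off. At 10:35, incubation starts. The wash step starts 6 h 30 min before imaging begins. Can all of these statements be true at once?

Imaging starts at 11:25 + 470 min = 19:15.
The wash step starts at 19:15 − 390 min = 12:45.
Incubation starts at 12:45 − 130 min = 10:35.
That matches the stated 10:35, so the schedule is consistent.

Yes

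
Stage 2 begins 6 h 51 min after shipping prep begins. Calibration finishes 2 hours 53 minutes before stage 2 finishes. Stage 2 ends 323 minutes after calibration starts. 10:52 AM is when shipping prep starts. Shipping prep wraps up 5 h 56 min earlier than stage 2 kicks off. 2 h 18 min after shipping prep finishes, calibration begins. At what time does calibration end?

4:35 PM

Stage 2 starts at 10:52 AM + 411 min = 5:43 PM.
Shipping prep ends at 5:43 PM − 356 min = 11:47 AM.
Calibration starts at 11:47 AM + 138 min = 2:05 PM.
Stage 2 ends at 2:05 PM + 323 min = 7:28 PM.
Calibration ends at 7:28 PM − 173 min = 4:35 PM.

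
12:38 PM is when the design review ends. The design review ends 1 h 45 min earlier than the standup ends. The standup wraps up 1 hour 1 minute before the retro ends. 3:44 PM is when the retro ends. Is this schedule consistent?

No

The standup ends at 3:44 PM − 61 min = 2:43 PM.
The design review ends at 2:43 PM − 105 min = 12:58 PM.
But the design review is also said to end at 12:38 PM — a 20-minute conflict.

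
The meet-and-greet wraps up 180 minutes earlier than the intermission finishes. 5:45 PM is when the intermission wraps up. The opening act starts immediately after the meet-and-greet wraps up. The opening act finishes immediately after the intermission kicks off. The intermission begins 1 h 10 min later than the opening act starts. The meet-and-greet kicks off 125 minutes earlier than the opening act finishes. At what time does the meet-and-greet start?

The meet-and-greet ends at 5:45 PM − 180 min = 2:45 PM.
So the opening act starts at 2:45 PM.
The intermission starts at 2:45 PM + 70 min = 3:55 PM.
So the opening act ends at 3:55 PM.
The meet-and-greet starts at 3:55 PM − 125 min = 1:50 PM.

1:50 PM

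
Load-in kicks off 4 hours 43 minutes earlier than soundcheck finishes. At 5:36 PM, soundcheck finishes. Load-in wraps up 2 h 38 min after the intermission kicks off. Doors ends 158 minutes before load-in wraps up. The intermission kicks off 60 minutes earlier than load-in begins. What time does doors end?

Load-in starts at 5:36 PM − 283 min = 12:53 PM.
The intermission starts at 12:53 PM − 60 min = 11:53 AM.
Load-in ends at 11:53 AM + 158 min = 2:31 PM.
Doors ends at 2:31 PM − 158 min = 11:53 AM.

11:53 AM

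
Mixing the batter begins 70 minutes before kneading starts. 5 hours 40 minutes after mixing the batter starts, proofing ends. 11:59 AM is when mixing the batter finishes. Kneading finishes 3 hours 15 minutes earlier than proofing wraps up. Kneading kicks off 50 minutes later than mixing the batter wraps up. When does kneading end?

2:04 PM

Kneading starts at 11:59 AM + 50 min = 12:49 PM.
Mixing the batter starts at 12:49 PM − 70 min = 11:39 AM.
Proofing ends at 11:39 AM + 340 min = 5:19 PM.
Kneading ends at 5:19 PM − 195 min = 2:04 PM.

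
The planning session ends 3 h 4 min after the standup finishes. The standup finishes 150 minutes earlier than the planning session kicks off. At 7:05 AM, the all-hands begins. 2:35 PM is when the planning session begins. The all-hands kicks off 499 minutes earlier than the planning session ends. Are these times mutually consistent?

No

The standup ends at 2:35 PM − 150 min = 12:05 PM.
The planning session ends at 12:05 PM + 184 min = 3:09 PM.
The all-hands starts at 3:09 PM − 499 min = 6:50 AM.
But the all-hands is also said to start at 7:05 AM — a 15-minute conflict.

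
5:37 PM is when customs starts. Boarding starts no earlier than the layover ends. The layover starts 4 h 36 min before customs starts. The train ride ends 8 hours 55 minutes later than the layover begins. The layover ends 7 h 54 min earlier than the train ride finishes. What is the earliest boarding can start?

2:02 PM

The layover starts at 5:37 PM − 276 min = 1:01 PM.
The train ride ends at 1:01 PM + 535 min = 9:56 PM.
The layover ends at 9:56 PM − 474 min = 2:02 PM.
Boarding is bounded by the layover, so the earliest it can start is 2:02 PM.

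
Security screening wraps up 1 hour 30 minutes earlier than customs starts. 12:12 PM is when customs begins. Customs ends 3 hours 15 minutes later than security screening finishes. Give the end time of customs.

Security screening ends at 12:12 PM − 90 min = 10:42 AM.
Customs ends at 10:42 AM + 195 min = 1:57 PM.

1:57 PM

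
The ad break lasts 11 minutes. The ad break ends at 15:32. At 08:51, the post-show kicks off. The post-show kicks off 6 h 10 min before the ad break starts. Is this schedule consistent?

No

The ad break starts at 15:32 − 11 min = 15:21.
The post-show starts at 15:21 − 370 min = 09:11.
But the post-show is also said to start at 08:51 — a 20-minute conflict.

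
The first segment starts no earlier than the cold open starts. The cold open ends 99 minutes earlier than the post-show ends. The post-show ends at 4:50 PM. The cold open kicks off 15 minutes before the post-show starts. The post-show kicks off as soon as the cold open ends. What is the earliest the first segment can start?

2:56 PM

The cold open ends at 4:50 PM − 99 min = 3:11 PM.
So the post-show starts at 3:11 PM.
The cold open starts at 3:11 PM − 15 min = 2:56 PM.
The first segment is bounded by the cold open, so the earliest it can start is 2:56 PM.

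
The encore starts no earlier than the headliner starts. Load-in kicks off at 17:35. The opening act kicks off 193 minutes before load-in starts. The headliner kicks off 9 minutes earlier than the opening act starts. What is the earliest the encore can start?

The opening act starts at 17:35 − 193 min = 14:22.
The headliner starts at 14:22 − 9 min = 14:13.
The encore is bounded by the headliner, so the earliest it can start is 14:13.

14:13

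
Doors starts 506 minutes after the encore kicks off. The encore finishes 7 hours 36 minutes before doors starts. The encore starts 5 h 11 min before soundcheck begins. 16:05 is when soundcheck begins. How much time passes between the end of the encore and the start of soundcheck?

The encore starts at 16:05 − 311 min = 10:54.
Doors starts at 10:54 + 506 min = 19:20.
The encore ends at 19:20 − 456 min = 11:44.
From 11:44 to 16:05 is 4 h 21 min.

4 h 21 min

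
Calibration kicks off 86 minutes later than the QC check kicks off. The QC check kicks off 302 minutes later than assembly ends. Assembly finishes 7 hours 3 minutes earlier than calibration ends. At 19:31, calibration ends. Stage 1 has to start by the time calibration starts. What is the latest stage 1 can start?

Assembly ends at 19:31 − 423 min = 12:28.
The QC check starts at 12:28 + 302 min = 17:30.
Calibration starts at 17:30 + 86 min = 18:56.
Stage 1 is bounded by calibration, so the latest it can start is 18:56.

18:56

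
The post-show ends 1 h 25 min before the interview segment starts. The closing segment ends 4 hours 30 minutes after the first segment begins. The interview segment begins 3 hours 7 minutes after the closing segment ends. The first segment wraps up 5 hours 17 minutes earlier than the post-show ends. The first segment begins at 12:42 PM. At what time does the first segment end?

The closing segment ends at 12:42 PM + 270 min = 5:12 PM.
The interview segment starts at 5:12 PM + 187 min = 8:19 PM.
The post-show ends at 8:19 PM − 85 min = 6:54 PM.
The first segment ends at 6:54 PM − 317 min = 1:37 PM.

1:37 PM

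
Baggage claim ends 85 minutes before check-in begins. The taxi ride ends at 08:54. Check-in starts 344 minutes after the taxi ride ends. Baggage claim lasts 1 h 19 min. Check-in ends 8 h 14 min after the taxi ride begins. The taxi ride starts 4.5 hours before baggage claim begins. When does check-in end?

15:38

Check-in starts at 08:54 + 344 min = 14:38.
Baggage claim ends at 14:38 − 85 min = 13:13.
Baggage claim starts at 13:13 − 79 min = 11:54.
The taxi ride starts at 11:54 − 270 min = 07:24.
Check-in ends at 07:24 + 494 min = 15:38.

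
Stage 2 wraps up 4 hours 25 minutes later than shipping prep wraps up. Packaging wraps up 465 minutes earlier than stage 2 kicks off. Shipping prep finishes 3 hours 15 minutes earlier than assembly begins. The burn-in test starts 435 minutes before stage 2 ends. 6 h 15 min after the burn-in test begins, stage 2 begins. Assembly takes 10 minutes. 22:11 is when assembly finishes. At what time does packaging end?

Assembly starts at 22:11 − 10 min = 22:01.
Shipping prep ends at 22:01 − 195 min = 18:46.
Stage 2 ends at 18:46 + 265 min = 23:11.
The burn-in test starts at 23:11 − 435 min = 15:56.
Stage 2 starts at 15:56 + 375 min = 22:11.
Packaging ends at 22:11 − 465 min = 14:26.

14:26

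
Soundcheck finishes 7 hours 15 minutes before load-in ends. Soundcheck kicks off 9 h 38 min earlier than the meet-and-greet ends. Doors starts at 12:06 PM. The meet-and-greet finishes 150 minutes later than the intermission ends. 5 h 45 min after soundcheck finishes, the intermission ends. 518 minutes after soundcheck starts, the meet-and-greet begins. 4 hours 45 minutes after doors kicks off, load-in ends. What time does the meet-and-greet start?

Load-in ends at 12:06 PM + 285 min = 4:51 PM.
Soundcheck ends at 4:51 PM − 435 min = 9:36 AM.
The intermission ends at 9:36 AM + 345 min = 3:21 PM.
The meet-and-greet ends at 3:21 PM + 150 min = 5:51 PM.
Soundcheck starts at 5:51 PM − 578 min = 8:13 AM.
The meet-and-greet starts at 8:13 AM + 518 min = 4:51 PM.

4:51 PM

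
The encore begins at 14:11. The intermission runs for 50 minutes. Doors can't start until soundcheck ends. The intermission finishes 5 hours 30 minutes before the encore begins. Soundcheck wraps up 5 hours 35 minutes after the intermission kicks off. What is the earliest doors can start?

13:26

The intermission ends at 14:11 − 330 min = 08:41.
The intermission starts at 08:41 − 50 min = 07:51.
Soundcheck ends at 07:51 + 335 min = 13:26.
Doors is bounded by soundcheck, so the earliest it can start is 13:26.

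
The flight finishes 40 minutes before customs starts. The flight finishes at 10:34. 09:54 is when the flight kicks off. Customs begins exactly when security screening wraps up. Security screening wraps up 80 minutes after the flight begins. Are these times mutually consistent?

Security screening ends at 09:54 + 80 min = 11:14.
So customs starts at 11:14.
The flight ends at 11:14 − 40 min = 10:34.
That matches the stated 10:34, so the schedule is consistent.

Yes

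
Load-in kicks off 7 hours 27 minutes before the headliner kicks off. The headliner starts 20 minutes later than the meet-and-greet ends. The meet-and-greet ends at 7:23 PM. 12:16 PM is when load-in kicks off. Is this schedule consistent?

Yes

The headliner starts at 7:23 PM + 20 min = 7:43 PM.
Load-in starts at 7:43 PM − 447 min = 12:16 PM.
That matches the stated 12:16 PM, so the schedule is consistent.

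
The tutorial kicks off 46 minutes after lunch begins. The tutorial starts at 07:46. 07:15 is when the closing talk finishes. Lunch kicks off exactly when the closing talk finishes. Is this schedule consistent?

Lunch starts at 07:15.
The tutorial starts at 07:15 + 46 min = 08:01.
But the tutorial is also said to start at 07:46 — a 15-minute conflict.

No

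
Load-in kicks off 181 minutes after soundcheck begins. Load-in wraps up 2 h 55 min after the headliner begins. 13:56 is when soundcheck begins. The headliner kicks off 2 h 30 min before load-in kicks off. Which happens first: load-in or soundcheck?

Load-in starts at 13:56 + 181 min = 16:57.
Load-in starts at 16:57 and soundcheck starts at 13:56, so soundcheck is first.

soundcheck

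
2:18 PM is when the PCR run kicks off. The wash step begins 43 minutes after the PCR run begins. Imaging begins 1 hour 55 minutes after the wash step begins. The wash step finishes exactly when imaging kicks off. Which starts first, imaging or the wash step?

The wash step starts at 2:18 PM + 43 min = 3:01 PM.
Imaging starts at 3:01 PM + 115 min = 4:56 PM.
Imaging starts at 4:56 PM and the wash step starts at 3:01 PM, so the wash step is first.

the wash step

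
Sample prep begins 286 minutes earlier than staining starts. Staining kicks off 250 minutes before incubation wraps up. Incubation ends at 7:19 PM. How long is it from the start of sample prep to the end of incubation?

8 h 56 min

Staining starts at 7:19 PM − 250 min = 3:09 PM.
Sample prep starts at 3:09 PM − 286 min = 10:23 AM.
From 10:23 AM to 7:19 PM is 8 h 56 min.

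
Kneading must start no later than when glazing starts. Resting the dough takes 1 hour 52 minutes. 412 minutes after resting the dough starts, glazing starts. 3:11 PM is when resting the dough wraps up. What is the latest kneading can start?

8:11 PM

Resting the dough starts at 3:11 PM − 112 min = 1:19 PM.
Glazing starts at 1:19 PM + 412 min = 8:11 PM.
Kneading is bounded by glazing, so the latest it can start is 8:11 PM.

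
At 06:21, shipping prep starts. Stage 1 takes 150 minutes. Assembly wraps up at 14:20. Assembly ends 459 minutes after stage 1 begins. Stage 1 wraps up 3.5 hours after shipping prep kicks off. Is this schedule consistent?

Stage 1 ends at 06:21 + 210 min = 09:51.
Stage 1 starts at 09:51 − 150 min = 07:21.
Assembly ends at 07:21 + 459 min = 15:00.
But assembly is also said to end at 14:20 — a 40-minute conflict.

No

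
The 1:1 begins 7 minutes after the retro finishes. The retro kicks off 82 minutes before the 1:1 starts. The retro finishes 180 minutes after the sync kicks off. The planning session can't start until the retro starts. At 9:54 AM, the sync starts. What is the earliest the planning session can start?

11:39 AM

The retro ends at 9:54 AM + 180 min = 12:54 PM.
The 1:1 starts at 12:54 PM + 7 min = 1:01 PM.
The retro starts at 1:01 PM − 82 min = 11:39 AM.
The planning session is bounded by the retro, so the earliest it can start is 11:39 AM.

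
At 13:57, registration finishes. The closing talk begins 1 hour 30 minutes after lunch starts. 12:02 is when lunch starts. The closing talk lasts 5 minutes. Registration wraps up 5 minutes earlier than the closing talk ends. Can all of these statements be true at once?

No

The closing talk starts at 12:02 + 90 min = 13:32.
The closing talk ends at 13:32 + 5 min = 13:37.
Registration ends at 13:37 − 5 min = 13:32.
But registration is also said to end at 13:57 — a 25-minute conflict.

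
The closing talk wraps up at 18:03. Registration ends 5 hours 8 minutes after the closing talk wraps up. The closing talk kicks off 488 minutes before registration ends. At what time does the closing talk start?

Registration ends at 18:03 + 308 min = 23:11.
The closing talk starts at 23:11 − 488 min = 15:03.

15:03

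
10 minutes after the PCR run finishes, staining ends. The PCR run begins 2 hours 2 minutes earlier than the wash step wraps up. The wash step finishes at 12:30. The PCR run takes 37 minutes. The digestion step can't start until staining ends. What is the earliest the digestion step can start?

The PCR run starts at 12:30 − 122 min = 10:28.
The PCR run ends at 10:28 + 37 min = 11:05.
Staining ends at 11:05 + 10 min = 11:15.
The digestion step is bounded by staining, so the earliest it can start is 11:15.

11:15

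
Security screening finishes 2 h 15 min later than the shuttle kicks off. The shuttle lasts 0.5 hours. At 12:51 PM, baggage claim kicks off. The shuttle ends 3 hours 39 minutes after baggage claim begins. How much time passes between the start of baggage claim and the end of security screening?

The shuttle ends at 12:51 PM + 219 min = 4:30 PM.
The shuttle starts at 4:30 PM − 30 min = 4:00 PM.
Security screening ends at 4:00 PM + 135 min = 6:15 PM.
From 12:51 PM to 6:15 PM is 5 h 24 min.

5 h 24 min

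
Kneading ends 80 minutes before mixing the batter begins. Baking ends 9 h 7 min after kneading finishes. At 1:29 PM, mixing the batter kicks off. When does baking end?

9:16 PM

Kneading ends at 1:29 PM − 80 min = 12:09 PM.
Baking ends at 12:09 PM + 547 min = 9:16 PM.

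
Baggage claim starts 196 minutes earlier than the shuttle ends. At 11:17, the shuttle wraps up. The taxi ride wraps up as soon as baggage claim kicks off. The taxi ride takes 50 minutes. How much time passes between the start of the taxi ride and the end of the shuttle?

4 hours 6 minutes

Baggage claim starts at 11:17 − 196 min = 08:01.
So the taxi ride ends at 08:01.
The taxi ride starts at 08:01 − 50 min = 07:11.
From 07:11 to 11:17 is 4 hours 6 minutes.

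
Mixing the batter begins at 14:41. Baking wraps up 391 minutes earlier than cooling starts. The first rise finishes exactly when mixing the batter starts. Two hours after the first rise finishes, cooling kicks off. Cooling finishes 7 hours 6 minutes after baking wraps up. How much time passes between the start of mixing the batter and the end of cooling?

2 hours 35 minutes

The first rise ends at 14:41.
Cooling starts at 14:41 + 120 min = 16:41.
Baking ends at 16:41 − 391 min = 10:10.
Cooling ends at 10:10 + 426 min = 17:16.
From 14:41 to 17:16 is 2 hours 35 minutes.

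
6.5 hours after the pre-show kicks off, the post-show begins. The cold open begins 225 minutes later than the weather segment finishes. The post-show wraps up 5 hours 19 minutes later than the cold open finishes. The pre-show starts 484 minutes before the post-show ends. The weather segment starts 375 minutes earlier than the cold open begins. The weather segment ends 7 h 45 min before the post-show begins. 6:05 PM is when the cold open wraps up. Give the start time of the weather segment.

The post-show ends at 6:05 PM + 319 min = 11:24 PM.
The pre-show starts at 11:24 PM − 484 min = 3:20 PM.
The post-show starts at 3:20 PM + 390 min = 9:50 PM.
The weather segment ends at 9:50 PM − 465 min = 2:05 PM.
The cold open starts at 2:05 PM + 225 min = 5:50 PM.
The weather segment starts at 5:50 PM − 375 min = 11:35 AM.

11:35 AM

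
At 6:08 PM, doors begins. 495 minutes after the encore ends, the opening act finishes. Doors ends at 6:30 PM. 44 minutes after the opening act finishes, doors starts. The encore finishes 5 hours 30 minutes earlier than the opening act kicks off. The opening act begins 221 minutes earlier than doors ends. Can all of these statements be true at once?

The opening act starts at 6:30 PM − 221 min = 2:49 PM.
The encore ends at 2:49 PM − 330 min = 9:19 AM.
The opening act ends at 9:19 AM + 495 min = 5:34 PM.
Doors starts at 5:34 PM + 44 min = 6:18 PM.
But doors is also said to start at 6:08 PM — a 10-minute conflict.

No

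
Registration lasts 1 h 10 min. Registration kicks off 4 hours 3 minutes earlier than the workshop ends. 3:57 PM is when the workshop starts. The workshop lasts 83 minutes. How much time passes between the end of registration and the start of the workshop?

1 hour 30 minutes

The workshop ends at 3:57 PM + 83 min = 5:20 PM.
Registration starts at 5:20 PM − 243 min = 1:17 PM.
Registration ends at 1:17 PM + 70 min = 2:27 PM.
From 2:27 PM to 3:57 PM is 1 hour 30 minutes.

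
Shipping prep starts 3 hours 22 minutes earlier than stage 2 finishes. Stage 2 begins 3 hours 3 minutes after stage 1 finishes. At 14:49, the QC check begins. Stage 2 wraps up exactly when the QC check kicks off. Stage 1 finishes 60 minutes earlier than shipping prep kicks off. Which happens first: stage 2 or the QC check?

Stage 2 ends at 14:49.
Shipping prep starts at 14:49 − 202 min = 11:27.
Stage 1 ends at 11:27 − 60 min = 10:27.
Stage 2 starts at 10:27 + 183 min = 13:30.
Stage 2 starts at 13:30 and the QC check starts at 14:49, so stage 2 is first.

stage 2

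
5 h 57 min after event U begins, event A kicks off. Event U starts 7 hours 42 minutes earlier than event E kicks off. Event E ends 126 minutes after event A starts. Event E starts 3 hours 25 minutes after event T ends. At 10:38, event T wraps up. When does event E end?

14:24

Event E starts at 10:38 + 205 min = 14:03.
Event U starts at 14:03 − 462 min = 06:21.
Event A starts at 06:21 + 357 min = 12:18.
Event E ends at 12:18 + 126 min = 14:24.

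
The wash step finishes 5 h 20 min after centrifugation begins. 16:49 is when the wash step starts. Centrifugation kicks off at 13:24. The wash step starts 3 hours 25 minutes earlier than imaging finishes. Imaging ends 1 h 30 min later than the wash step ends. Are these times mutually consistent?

The wash step ends at 13:24 + 320 min = 18:44.
Imaging ends at 18:44 + 90 min = 20:14.
The wash step starts at 20:14 − 205 min = 16:49.
That matches the stated 16:49, so the schedule is consistent.

Yes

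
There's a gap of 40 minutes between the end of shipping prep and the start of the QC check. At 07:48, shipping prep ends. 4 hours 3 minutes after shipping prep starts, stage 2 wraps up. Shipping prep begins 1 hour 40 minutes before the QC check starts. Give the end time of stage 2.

10:51

The QC check starts at 07:48 + 40 min = 08:28.
Shipping prep starts at 08:28 − 100 min = 06:48.
Stage 2 ends at 06:48 + 243 min = 10:51.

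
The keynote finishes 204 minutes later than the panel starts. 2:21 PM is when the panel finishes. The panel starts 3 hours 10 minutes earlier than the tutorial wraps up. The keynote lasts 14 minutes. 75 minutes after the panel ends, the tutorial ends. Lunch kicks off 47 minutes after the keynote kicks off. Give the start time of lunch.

4:23 PM

The tutorial ends at 2:21 PM + 75 min = 3:36 PM.
The panel starts at 3:36 PM − 190 min = 12:26 PM.
The keynote ends at 12:26 PM + 204 min = 3:50 PM.
The keynote starts at 3:50 PM − 14 min = 3:36 PM.
Lunch starts at 3:36 PM + 47 min = 4:23 PM.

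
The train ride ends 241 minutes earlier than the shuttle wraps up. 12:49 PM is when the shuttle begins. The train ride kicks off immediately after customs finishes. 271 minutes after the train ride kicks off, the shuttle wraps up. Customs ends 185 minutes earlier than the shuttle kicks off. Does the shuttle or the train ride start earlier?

the train ride

Customs ends at 12:49 PM − 185 min = 9:44 AM.
So the train ride starts at 9:44 AM.
The shuttle starts at 12:49 PM and the train ride starts at 9:44 AM, so the train ride is first.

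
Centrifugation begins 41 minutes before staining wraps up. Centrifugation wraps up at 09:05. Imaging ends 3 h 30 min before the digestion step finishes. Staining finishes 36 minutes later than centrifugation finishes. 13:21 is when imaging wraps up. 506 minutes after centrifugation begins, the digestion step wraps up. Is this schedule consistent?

No

Staining ends at 09:05 + 36 min = 09:41.
Centrifugation starts at 09:41 − 41 min = 09:00.
The digestion step ends at 09:00 + 506 min = 17:26.
Imaging ends at 17:26 − 210 min = 13:56.
But imaging is also said to end at 13:21 — a 35-minute conflict.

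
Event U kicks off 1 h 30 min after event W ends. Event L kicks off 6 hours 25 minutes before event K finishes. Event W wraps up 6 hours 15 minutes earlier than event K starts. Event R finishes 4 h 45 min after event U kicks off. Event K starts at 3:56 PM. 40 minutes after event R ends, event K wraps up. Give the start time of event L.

10:11 AM

Event W ends at 3:56 PM − 375 min = 9:41 AM.
Event U starts at 9:41 AM + 90 min = 11:11 AM.
Event R ends at 11:11 AM + 285 min = 3:56 PM.
Event K ends at 3:56 PM + 40 min = 4:36 PM.
Event L starts at 4:36 PM − 385 min = 10:11 AM.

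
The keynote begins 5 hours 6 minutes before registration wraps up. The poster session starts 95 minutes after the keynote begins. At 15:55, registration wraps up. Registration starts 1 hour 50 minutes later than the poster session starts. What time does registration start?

The keynote starts at 15:55 − 306 min = 10:49.
The poster session starts at 10:49 + 95 min = 12:24.
Registration starts at 12:24 + 110 min = 14:14.

14:14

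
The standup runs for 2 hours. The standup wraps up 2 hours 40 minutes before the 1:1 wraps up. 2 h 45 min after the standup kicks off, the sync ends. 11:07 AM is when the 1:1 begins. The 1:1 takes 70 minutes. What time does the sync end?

The 1:1 ends at 11:07 AM + 70 min = 12:17 PM.
The standup ends at 12:17 PM − 160 min = 9:37 AM.
The standup starts at 9:37 AM − 120 min = 7:37 AM.
The sync ends at 7:37 AM + 165 min = 10:22 AM.

10:22 AM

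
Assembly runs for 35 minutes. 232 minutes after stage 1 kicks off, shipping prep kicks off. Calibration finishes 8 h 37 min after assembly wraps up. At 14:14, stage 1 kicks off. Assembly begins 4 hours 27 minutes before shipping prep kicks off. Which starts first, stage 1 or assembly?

Shipping prep starts at 14:14 + 232 min = 18:06.
Assembly starts at 18:06 − 267 min = 13:39.
Stage 1 starts at 14:14 and assembly starts at 13:39, so assembly is first.

assembly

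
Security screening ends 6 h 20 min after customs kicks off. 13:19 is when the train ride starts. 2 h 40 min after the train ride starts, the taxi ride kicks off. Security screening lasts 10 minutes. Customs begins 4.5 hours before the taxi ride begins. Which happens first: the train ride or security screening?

The taxi ride starts at 13:19 + 160 min = 15:59.
Customs starts at 15:59 − 270 min = 11:29.
Security screening ends at 11:29 + 380 min = 17:49.
Security screening starts at 17:49 − 10 min = 17:39.
The train ride starts at 13:19 and security screening starts at 17:39, so the train ride is first.

the train ride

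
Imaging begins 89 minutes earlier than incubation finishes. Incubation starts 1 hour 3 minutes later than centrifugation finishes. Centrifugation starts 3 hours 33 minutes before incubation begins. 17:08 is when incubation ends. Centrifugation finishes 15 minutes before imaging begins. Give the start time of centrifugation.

12:54

Imaging starts at 17:08 − 89 min = 15:39.
Centrifugation ends at 15:39 − 15 min = 15:24.
Incubation starts at 15:24 + 63 min = 16:27.
Centrifugation starts at 16:27 − 213 min = 12:54.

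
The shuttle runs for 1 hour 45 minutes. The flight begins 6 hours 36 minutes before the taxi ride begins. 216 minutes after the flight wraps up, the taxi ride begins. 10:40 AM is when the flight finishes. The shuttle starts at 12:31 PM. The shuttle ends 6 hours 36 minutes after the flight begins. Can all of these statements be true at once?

The taxi ride starts at 10:40 AM + 216 min = 2:16 PM.
The flight starts at 2:16 PM − 396 min = 7:40 AM.
The shuttle ends at 7:40 AM + 396 min = 2:16 PM.
The shuttle starts at 2:16 PM − 105 min = 12:31 PM.
That matches the stated 12:31 PM, so the schedule is consistent.

Yes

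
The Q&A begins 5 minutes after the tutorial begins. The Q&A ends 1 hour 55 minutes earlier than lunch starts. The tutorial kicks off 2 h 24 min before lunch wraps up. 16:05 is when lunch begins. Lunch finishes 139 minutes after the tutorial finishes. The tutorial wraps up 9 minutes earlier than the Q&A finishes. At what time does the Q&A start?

14:01

The Q&A ends at 16:05 − 115 min = 14:10.
The tutorial ends at 14:10 − 9 min = 14:01.
Lunch ends at 14:01 + 139 min = 16:20.
The tutorial starts at 16:20 − 144 min = 13:56.
The Q&A starts at 13:56 + 5 min = 14:01.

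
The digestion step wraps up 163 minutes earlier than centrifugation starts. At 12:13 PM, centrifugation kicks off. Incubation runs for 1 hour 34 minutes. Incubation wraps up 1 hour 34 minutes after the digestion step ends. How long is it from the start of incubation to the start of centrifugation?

The digestion step ends at 12:13 PM − 163 min = 9:30 AM.
Incubation ends at 9:30 AM + 94 min = 11:04 AM.
Incubation starts at 11:04 AM − 94 min = 9:30 AM.
From 9:30 AM to 12:13 PM is 2 hours 43 minutes.

2 hours 43 minutes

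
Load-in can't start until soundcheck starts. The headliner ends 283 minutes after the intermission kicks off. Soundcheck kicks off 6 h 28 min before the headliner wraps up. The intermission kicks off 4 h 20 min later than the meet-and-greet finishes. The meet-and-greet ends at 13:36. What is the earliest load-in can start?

The intermission starts at 13:36 + 260 min = 17:56.
The headliner ends at 17:56 + 283 min = 22:39.
Soundcheck starts at 22:39 − 388 min = 16:11.
Load-in is bounded by soundcheck, so the earliest it can start is 16:11.

16:11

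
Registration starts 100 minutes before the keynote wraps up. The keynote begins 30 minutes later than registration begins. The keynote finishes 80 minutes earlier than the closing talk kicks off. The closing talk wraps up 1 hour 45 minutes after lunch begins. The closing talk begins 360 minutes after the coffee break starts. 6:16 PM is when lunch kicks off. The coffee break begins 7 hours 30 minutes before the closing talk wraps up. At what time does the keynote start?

4:01 PM

The closing talk ends at 6:16 PM + 105 min = 8:01 PM.
The coffee break starts at 8:01 PM − 450 min = 12:31 PM.
The closing talk starts at 12:31 PM + 360 min = 6:31 PM.
The keynote ends at 6:31 PM − 80 min = 5:11 PM.
Registration starts at 5:11 PM − 100 min = 3:31 PM.
The keynote starts at 3:31 PM + 30 min = 4:01 PM.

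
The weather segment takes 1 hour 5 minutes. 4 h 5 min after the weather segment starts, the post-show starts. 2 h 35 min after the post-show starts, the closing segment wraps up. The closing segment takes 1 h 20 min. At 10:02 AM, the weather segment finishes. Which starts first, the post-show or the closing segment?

The weather segment starts at 10:02 AM − 65 min = 8:57 AM.
The post-show starts at 8:57 AM + 245 min = 1:02 PM.
The closing segment ends at 1:02 PM + 155 min = 3:37 PM.
The closing segment starts at 3:37 PM − 80 min = 2:17 PM.
The post-show starts at 1:02 PM and the closing segment starts at 2:17 PM, so the post-show is first.

the post-show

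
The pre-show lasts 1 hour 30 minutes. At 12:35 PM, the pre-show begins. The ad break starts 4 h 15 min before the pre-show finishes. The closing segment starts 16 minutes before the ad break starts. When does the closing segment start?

The pre-show ends at 12:35 PM + 90 min = 2:05 PM.
The ad break starts at 2:05 PM − 255 min = 9:50 AM.
The closing segment starts at 9:50 AM − 16 min = 9:34 AM.

9:34 AM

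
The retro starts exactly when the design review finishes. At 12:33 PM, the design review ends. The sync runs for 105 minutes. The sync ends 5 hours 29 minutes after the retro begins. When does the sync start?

4:17 PM

The retro starts at 12:33 PM.
The sync ends at 12:33 PM + 329 min = 6:02 PM.
The sync starts at 6:02 PM − 105 min = 4:17 PM.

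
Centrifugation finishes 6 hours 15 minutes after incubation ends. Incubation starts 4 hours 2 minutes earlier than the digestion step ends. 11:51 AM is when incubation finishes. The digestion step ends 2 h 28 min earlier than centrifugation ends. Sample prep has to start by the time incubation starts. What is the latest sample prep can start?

Centrifugation ends at 11:51 AM + 375 min = 6:06 PM.
The digestion step ends at 6:06 PM − 148 min = 3:38 PM.
Incubation starts at 3:38 PM − 242 min = 11:36 AM.
Sample prep is bounded by incubation, so the latest it can start is 11:36 AM.

11:36 AM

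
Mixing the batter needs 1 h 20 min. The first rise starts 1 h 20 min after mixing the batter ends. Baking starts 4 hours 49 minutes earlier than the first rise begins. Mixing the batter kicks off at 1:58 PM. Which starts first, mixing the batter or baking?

baking

Mixing the batter ends at 1:58 PM + 80 min = 3:18 PM.
The first rise starts at 3:18 PM + 80 min = 4:38 PM.
Baking starts at 4:38 PM − 289 min = 11:49 AM.
Mixing the batter starts at 1:58 PM and baking starts at 11:49 AM, so baking is first.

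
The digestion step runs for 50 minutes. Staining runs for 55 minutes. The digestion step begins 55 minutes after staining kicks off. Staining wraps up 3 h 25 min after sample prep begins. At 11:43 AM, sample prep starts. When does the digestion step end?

Staining ends at 11:43 AM + 205 min = 3:08 PM.
Staining starts at 3:08 PM − 55 min = 2:13 PM.
The digestion step starts at 2:13 PM + 55 min = 3:08 PM.
The digestion step ends at 3:08 PM + 50 min = 3:58 PM.

3:58 PM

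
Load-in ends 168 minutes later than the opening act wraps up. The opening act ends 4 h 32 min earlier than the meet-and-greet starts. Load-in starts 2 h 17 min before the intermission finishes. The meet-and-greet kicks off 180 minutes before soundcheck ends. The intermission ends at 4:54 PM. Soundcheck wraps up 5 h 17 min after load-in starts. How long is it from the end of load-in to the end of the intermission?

Load-in starts at 4:54 PM − 137 min = 2:37 PM.
Soundcheck ends at 2:37 PM + 317 min = 7:54 PM.
The meet-and-greet starts at 7:54 PM − 180 min = 4:54 PM.
The opening act ends at 4:54 PM − 272 min = 12:22 PM.
Load-in ends at 12:22 PM + 168 min = 3:10 PM.
From 3:10 PM to 4:54 PM is 1 hour 44 minutes.

1 hour 44 minutes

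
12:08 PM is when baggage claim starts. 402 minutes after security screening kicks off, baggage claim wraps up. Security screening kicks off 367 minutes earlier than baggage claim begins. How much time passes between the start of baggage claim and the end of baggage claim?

35 minutes

Security screening starts at 12:08 PM − 367 min = 6:01 AM.
Baggage claim ends at 6:01 AM + 402 min = 12:43 PM.
From 12:08 PM to 12:43 PM is 35 minutes.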